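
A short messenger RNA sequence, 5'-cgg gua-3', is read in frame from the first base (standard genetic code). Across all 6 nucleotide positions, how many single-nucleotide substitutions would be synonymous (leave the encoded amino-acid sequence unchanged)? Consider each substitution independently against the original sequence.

7

Codon 1 (CGG, Arg): 4 synonymous substitutions.
Codon 2 (GUA, Val): 3 synonymous substitutions.
Total: 4 + 3 = 7.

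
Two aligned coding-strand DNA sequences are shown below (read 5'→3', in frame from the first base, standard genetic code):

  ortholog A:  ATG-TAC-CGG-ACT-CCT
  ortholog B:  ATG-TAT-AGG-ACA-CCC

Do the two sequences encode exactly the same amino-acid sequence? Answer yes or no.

Codon 1: ATG Met / ATG Met — identical.
Codon 2: TAC Tyr / TAT Tyr — synonymous.
Codon 3: CGG Arg / AGG Arg — synonymous.
Codon 4: ACT Thr / ACA Thr — synonymous.
Codon 5: CCT Pro / CCC Pro — synonymous.
Nonsynonymous differences: 0 → same protein.

yes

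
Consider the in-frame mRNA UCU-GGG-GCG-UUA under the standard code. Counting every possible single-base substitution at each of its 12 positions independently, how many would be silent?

Codon 1 (UCU, Ser): 3 synonymous substitutions.
Codon 2 (GGG, Gly): 3 synonymous substitutions.
Codon 3 (GCG, Ala): 3 synonymous substitutions.
Codon 4 (UUA, Leu): 2 synonymous substitutions.
Total: 3 + 3 + 3 + 2 = 11.

11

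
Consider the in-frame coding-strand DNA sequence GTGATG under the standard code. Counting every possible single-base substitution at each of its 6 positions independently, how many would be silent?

3

Codon 1 (GTG, Val): 3 synonymous substitutions.
Codon 2 (ATG, Met): 0 synonymous substitutions.
Total: 3 + 0 = 3.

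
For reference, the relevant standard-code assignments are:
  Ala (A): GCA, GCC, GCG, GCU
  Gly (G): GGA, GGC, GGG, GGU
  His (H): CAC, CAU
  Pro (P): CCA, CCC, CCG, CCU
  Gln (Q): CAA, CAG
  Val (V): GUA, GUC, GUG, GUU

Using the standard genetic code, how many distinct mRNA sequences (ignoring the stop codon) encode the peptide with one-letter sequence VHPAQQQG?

Val: 4 codons.
His: 2 codons.
Pro: 4 codons.
Ala: 4 codons.
Gln: 2 codons.
Gln: 2 codons.
Gln: 2 codons.
Gly: 4 codons.
4 × 2 × 4 × 4 × 2 × 2 × 2 × 4 = 4096.

4096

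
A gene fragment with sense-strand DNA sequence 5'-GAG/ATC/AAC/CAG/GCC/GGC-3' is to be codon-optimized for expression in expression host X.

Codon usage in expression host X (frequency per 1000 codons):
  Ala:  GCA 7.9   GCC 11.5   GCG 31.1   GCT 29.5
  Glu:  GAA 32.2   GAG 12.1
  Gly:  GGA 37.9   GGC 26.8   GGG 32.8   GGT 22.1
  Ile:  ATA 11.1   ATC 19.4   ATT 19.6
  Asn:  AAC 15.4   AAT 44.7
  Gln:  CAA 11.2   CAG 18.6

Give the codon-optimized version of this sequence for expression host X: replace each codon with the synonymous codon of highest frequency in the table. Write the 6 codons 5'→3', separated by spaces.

GAA ATT AAT CAG GCG GGA

Codon 1 (Glu): best is GAA at 32.2.
Codon 2 (Ile): best is ATT at 19.6.
Codon 3 (Asn): best is AAT at 44.7.
Codon 4 (Gln): best is CAG at 18.6.
Codon 5 (Ala): best is GCG at 31.1.
Codon 6 (Gly): best is GGA at 37.9.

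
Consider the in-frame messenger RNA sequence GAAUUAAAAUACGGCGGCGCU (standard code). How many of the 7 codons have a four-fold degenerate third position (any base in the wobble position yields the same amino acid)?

Codon 1 GAA (Glu): third position 2-fold.
Codon 2 UUA (Leu): third position 2-fold.
Codon 3 AAA (Lys): third position 2-fold.
Codon 4 UAC (Tyr): third position 2-fold.
Codon 5 GGC (Gly): third position 4-fold.
Codon 6 GGC (Gly): third position 4-fold.
Codon 7 GCU (Ala): third position 4-fold.
Four-fold degenerate third positions: 3.

3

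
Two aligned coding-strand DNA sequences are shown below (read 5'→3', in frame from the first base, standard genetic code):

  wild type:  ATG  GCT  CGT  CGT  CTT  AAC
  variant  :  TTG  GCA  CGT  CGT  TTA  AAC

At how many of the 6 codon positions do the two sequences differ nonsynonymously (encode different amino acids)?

1

Codon 1: ATG Met / TTG Leu — nonsynonymous.
Codon 2: GCT Ala / GCA Ala — synonymous.
Codon 3: CGT Arg / CGT Arg — identical.
Codon 4: CGT Arg / CGT Arg — identical.
Codon 5: CTT Leu / TTA Leu — synonymous.
Codon 6: AAC Asn / AAC Asn — identical.
Nonsynonymous differences: 1.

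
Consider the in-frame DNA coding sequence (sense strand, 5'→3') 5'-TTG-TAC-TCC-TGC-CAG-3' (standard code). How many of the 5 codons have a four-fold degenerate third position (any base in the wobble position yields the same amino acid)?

Codon 1 TTG (Leu): third position 2-fold.
Codon 2 TAC (Tyr): third position 2-fold.
Codon 3 TCC (Ser): third position 4-fold.
Codon 4 TGC (Cys): third position 2-fold.
Codon 5 CAG (Gln): third position 2-fold.
Four-fold degenerate third positions: 1.

1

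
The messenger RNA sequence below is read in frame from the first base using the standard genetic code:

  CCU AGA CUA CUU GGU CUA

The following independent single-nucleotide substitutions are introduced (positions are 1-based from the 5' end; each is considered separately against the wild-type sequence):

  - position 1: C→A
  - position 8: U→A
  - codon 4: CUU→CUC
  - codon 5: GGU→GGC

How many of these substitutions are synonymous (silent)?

Codon 1: CCU (Pro) → ACU (Thr) — missense.
Codon 3: CUA (Leu) → CAA (Gln) — missense.
Codon 4: CUU (Leu) → CUC (Leu) — synonymous.
Codon 5: GGU (Gly) → GGC (Gly) — synonymous.
Synonymous: 2 of 4.

2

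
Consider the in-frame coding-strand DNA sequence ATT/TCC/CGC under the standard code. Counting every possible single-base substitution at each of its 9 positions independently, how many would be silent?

8

Codon 1 (ATT, Ile): 2 synonymous substitutions.
Codon 2 (TCC, Ser): 3 synonymous substitutions.
Codon 3 (CGC, Arg): 3 synonymous substitutions.
Total: 2 + 3 + 3 = 8.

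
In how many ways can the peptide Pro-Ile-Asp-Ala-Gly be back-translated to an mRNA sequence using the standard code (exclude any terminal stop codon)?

384

Pro: 4 codons.
Ile: 3 codons.
Asp: 2 codons.
Ala: 4 codons.
Gly: 4 codons.
4 × 3 × 2 × 4 × 4 = 384.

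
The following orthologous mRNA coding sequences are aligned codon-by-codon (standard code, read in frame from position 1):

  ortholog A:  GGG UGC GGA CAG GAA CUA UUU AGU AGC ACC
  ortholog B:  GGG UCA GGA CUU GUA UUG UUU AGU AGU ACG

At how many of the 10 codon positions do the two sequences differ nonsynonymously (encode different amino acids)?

Codon 1: GGG Gly / GGG Gly — identical.
Codon 2: UGC Cys / UCA Ser — nonsynonymous.
Codon 3: GGA Gly / GGA Gly — identical.
Codon 4: CAG Gln / CUU Leu — nonsynonymous.
Codon 5: GAA Glu / GUA Val — nonsynonymous.
Codon 6: CUA Leu / UUG Leu — synonymous.
Codon 7: UUU Phe / UUU Phe — identical.
Codon 8: AGU Ser / AGU Ser — identical.
Codon 9: AGC Ser / AGU Ser — synonymous.
Codon 10: ACC Thr / ACG Thr — synonymous.
Nonsynonymous differences: 3.

3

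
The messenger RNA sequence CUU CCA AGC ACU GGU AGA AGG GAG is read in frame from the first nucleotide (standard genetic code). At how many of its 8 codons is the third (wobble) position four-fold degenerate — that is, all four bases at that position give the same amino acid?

Codon 1 CUU (Leu): third position 4-fold.
Codon 2 CCA (Pro): third position 4-fold.
Codon 3 AGC (Ser): third position 2-fold.
Codon 4 ACU (Thr): third position 4-fold.
Codon 5 GGU (Gly): third position 4-fold.
Codon 6 AGA (Arg): third position 2-fold.
Codon 7 AGG (Arg): third position 2-fold.
Codon 8 GAG (Glu): third position 2-fold.
Four-fold degenerate third positions: 4.

4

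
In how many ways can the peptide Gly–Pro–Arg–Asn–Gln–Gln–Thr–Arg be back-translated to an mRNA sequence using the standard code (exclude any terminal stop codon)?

18432

Gly: 4 codons.
Pro: 4 codons.
Arg: 6 codons.
Asn: 2 codons.
Gln: 2 codons.
Gln: 2 codons.
Thr: 4 codons.
Arg: 6 codons.
4 × 4 × 6 × 2 × 2 × 2 × 4 × 6 = 18432.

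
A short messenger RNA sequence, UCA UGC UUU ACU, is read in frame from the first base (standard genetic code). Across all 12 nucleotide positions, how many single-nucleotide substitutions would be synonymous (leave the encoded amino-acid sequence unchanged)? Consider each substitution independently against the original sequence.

Codon 1 (UCA, Ser): 3 synonymous substitutions.
Codon 2 (UGC, Cys): 1 synonymous substitution.
Codon 3 (UUU, Phe): 1 synonymous substitution.
Codon 4 (ACU, Thr): 3 synonymous substitutions.
Total: 3 + 1 + 1 + 3 = 8.

8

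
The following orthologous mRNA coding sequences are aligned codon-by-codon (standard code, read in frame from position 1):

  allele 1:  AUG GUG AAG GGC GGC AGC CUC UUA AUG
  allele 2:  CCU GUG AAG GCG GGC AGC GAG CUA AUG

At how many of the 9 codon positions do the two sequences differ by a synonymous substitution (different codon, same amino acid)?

1

Codon 1: AUG Met / CCU Pro — nonsynonymous.
Codon 2: GUG Val / GUG Val — identical.
Codon 3: AAG Lys / AAG Lys — identical.
Codon 4: GGC Gly / GCG Ala — nonsynonymous.
Codon 5: GGC Gly / GGC Gly — identical.
Codon 6: AGC Ser / AGC Ser — identical.
Codon 7: CUC Leu / GAG Glu — nonsynonymous.
Codon 8: UUA Leu / CUA Leu — synonymous.
Codon 9: AUG Met / AUG Met — identical.
Synonymous differences: 1.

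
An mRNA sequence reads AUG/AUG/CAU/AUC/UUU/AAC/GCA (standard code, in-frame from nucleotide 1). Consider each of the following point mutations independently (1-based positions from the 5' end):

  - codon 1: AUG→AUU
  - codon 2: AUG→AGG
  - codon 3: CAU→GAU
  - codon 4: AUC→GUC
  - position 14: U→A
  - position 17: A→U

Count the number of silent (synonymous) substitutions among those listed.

Codon 1: AUG (Met) → AUU (Ile) — missense.
Codon 2: AUG (Met) → AGG (Arg) — missense.
Codon 3: CAU (His) → GAU (Asp) — missense.
Codon 4: AUC (Ile) → GUC (Val) — missense.
Codon 5: UUU (Phe) → UAU (Tyr) — missense.
Codon 6: AAC (Asn) → AUC (Ile) — missense.
Synonymous: 0 of 6.

0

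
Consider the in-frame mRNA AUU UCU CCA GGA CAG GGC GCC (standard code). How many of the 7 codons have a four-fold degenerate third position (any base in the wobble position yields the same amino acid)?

5

Codon 1 AUU (Ile): third position 3-fold.
Codon 2 UCU (Ser): third position 4-fold.
Codon 3 CCA (Pro): third position 4-fold.
Codon 4 GGA (Gly): third position 4-fold.
Codon 5 CAG (Gln): third position 2-fold.
Codon 6 GGC (Gly): third position 4-fold.
Codon 7 GCC (Ala): third position 4-fold.
Four-fold degenerate third positions: 5.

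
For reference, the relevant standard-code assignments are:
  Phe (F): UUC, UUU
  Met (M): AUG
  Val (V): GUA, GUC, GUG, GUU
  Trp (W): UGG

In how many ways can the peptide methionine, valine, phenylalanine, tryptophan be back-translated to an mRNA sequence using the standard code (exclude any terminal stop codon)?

Met: 1 codon.
Val: 4 codons.
Phe: 2 codons.
Trp: 1 codon.
1 × 4 × 2 × 1 = 8.

8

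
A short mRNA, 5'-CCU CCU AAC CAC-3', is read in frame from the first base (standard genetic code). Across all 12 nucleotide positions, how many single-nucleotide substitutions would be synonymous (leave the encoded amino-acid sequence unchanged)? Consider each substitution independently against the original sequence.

8

Codon 1 (CCU, Pro): 3 synonymous substitutions.
Codon 2 (CCU, Pro): 3 synonymous substitutions.
Codon 3 (AAC, Asn): 1 synonymous substitution.
Codon 4 (CAC, His): 1 synonymous substitution.
Total: 3 + 3 + 1 + 1 = 8.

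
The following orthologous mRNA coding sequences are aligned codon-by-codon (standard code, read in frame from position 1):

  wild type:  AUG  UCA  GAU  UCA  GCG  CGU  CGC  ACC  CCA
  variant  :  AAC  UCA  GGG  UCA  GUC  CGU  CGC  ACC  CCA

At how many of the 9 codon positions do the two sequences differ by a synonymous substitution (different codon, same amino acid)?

Codon 1: AUG Met / AAC Asn — nonsynonymous.
Codon 2: UCA Ser / UCA Ser — identical.
Codon 3: GAU Asp / GGG Gly — nonsynonymous.
Codon 4: UCA Ser / UCA Ser — identical.
Codon 5: GCG Ala / GUC Val — nonsynonymous.
Codon 6: CGU Arg / CGU Arg — identical.
Codon 7: CGC Arg / CGC Arg — identical.
Codon 8: ACC Thr / ACC Thr — identical.
Codon 9: CCA Pro / CCA Pro — identical.
Synonymous differences: 0.

0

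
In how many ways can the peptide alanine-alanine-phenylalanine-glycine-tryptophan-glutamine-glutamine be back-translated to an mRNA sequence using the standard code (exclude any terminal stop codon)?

Ala: 4 codons.
Ala: 4 codons.
Phe: 2 codons.
Gly: 4 codons.
Trp: 1 codon.
Gln: 2 codons.
Gln: 2 codons.
4 × 4 × 2 × 4 × 1 × 2 × 2 = 512.

512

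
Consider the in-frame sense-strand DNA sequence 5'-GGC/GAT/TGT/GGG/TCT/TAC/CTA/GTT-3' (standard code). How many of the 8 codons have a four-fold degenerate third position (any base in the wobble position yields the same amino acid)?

Codon 1 GGC (Gly): third position 4-fold.
Codon 2 GAT (Asp): third position 2-fold.
Codon 3 TGT (Cys): third position 2-fold.
Codon 4 GGG (Gly): third position 4-fold.
Codon 5 TCT (Ser): third position 4-fold.
Codon 6 TAC (Tyr): third position 2-fold.
Codon 7 CTA (Leu): third position 4-fold.
Codon 8 GTT (Val): third position 4-fold.
Four-fold degenerate third positions: 5.

5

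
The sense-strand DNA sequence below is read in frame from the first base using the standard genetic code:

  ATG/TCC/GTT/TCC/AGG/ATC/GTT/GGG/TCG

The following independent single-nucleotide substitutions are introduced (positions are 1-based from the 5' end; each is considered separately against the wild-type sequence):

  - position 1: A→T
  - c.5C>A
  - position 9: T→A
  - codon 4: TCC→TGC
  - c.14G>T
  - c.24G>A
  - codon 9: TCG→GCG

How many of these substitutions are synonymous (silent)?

Codon 1: ATG (Met) → TTG (Leu) — missense.
Codon 2: TCC (Ser) → TAC (Tyr) — missense.
Codon 3: GTT (Val) → GTA (Val) — synonymous.
Codon 4: TCC (Ser) → TGC (Cys) — missense.
Codon 5: AGG (Arg) → ATG (Met) — missense.
Codon 8: GGG (Gly) → GGA (Gly) — synonymous.
Codon 9: TCG (Ser) → GCG (Ala) — missense.
Synonymous: 2 of 7.

2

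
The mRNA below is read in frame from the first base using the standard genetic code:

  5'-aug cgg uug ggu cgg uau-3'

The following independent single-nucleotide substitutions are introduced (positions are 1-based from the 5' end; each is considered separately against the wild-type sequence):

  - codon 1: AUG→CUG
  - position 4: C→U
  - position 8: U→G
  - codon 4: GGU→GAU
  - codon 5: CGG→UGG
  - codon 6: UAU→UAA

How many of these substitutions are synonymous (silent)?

Codon 1: AUG (Met) → CUG (Leu) — missense.
Codon 2: CGG (Arg) → UGG (Trp) — missense.
Codon 3: UUG (Leu) → UGG (Trp) — missense.
Codon 4: GGU (Gly) → GAU (Asp) — missense.
Codon 5: CGG (Arg) → UGG (Trp) — missense.
Codon 6: UAU (Tyr) → UAA (Stop) — nonsense.
Synonymous: 0 of 6.

0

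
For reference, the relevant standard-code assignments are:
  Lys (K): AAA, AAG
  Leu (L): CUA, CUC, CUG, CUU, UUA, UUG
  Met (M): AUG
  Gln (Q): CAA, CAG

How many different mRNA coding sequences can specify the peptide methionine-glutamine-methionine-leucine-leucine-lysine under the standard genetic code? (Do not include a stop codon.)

144

Met: 1 codon.
Gln: 2 codons.
Met: 1 codon.
Leu: 6 codons.
Leu: 6 codons.
Lys: 2 codons.
1 × 2 × 1 × 6 × 6 × 2 = 144.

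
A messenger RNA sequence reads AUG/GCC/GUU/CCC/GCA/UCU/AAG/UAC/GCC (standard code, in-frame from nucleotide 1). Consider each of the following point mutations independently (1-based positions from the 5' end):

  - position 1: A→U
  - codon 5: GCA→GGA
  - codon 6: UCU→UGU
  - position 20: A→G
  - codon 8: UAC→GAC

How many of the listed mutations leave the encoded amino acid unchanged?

Codon 1: AUG (Met) → UUG (Leu) — missense.
Codon 5: GCA (Ala) → GGA (Gly) — missense.
Codon 6: UCU (Ser) → UGU (Cys) — missense.
Codon 7: AAG (Lys) → AGG (Arg) — missense.
Codon 8: UAC (Tyr) → GAC (Asp) — missense.
Synonymous: 0 of 5.

0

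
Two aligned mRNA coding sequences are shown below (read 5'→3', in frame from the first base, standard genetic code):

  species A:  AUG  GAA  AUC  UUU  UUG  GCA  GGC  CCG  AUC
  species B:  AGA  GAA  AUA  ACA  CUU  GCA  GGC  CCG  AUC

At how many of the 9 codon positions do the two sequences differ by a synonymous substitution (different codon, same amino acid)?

Codon 1: AUG Met / AGA Arg — nonsynonymous.
Codon 2: GAA Glu / GAA Glu — identical.
Codon 3: AUC Ile / AUA Ile — synonymous.
Codon 4: UUU Phe / ACA Thr — nonsynonymous.
Codon 5: UUG Leu / CUU Leu — synonymous.
Codon 6: GCA Ala / GCA Ala — identical.
Codon 7: GGC Gly / GGC Gly — identical.
Codon 8: CCG Pro / CCG Pro — identical.
Codon 9: AUC Ile / AUC Ile — identical.
Synonymous differences: 2.

2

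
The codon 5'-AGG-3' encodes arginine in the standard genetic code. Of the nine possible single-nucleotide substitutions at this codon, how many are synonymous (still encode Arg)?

Position 1: CGG → 1 synonymous.
Position 2: none → 0 synonymous.
Position 3: AGA → 1 synonymous.
Total: 1 + 0 + 1 = 2.

2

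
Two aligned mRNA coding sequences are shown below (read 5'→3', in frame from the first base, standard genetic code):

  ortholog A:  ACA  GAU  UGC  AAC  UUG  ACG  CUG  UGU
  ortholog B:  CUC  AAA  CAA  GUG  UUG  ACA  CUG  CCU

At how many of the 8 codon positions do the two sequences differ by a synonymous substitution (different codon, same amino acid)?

1

Codon 1: ACA Thr / CUC Leu — nonsynonymous.
Codon 2: GAU Asp / AAA Lys — nonsynonymous.
Codon 3: UGC Cys / CAA Gln — nonsynonymous.
Codon 4: AAC Asn / GUG Val — nonsynonymous.
Codon 5: UUG Leu / UUG Leu — identical.
Codon 6: ACG Thr / ACA Thr — synonymous.
Codon 7: CUG Leu / CUG Leu — identical.
Codon 8: UGU Cys / CCU Pro — nonsynonymous.
Synonymous differences: 1.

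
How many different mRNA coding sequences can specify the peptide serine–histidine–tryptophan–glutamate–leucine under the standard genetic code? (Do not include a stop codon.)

144

Ser: 6 codons.
His: 2 codons.
Trp: 1 codon.
Glu: 2 codons.
Leu: 6 codons.
6 × 2 × 1 × 2 × 6 = 144.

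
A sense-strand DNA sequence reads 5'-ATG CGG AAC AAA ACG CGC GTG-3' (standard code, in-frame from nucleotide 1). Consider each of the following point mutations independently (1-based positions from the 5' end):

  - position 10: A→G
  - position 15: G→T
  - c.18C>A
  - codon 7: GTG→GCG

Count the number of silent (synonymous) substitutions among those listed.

Codon 4: AAA (Lys) → GAA (Glu) — missense.
Codon 5: ACG (Thr) → ACT (Thr) — synonymous.
Codon 6: CGC (Arg) → CGA (Arg) — synonymous.
Codon 7: GTG (Val) → GCG (Ala) — missense.
Synonymous: 2 of 4.

2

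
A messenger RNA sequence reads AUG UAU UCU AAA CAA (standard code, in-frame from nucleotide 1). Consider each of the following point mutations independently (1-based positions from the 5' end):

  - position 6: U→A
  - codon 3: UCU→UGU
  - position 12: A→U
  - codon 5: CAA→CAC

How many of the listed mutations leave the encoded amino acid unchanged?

0

Codon 2: UAU (Tyr) → UAA (Stop) — nonsense.
Codon 3: UCU (Ser) → UGU (Cys) — missense.
Codon 4: AAA (Lys) → AAU (Asn) — missense.
Codon 5: CAA (Gln) → CAC (His) — missense.
Synonymous: 0 of 4.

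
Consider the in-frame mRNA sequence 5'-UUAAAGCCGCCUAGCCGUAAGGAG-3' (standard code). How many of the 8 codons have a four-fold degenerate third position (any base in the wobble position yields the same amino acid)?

3

Codon 1 UUA (Leu): third position 2-fold.
Codon 2 AAG (Lys): third position 2-fold.
Codon 3 CCG (Pro): third position 4-fold.
Codon 4 CCU (Pro): third position 4-fold.
Codon 5 AGC (Ser): third position 2-fold.
Codon 6 CGU (Arg): third position 4-fold.
Codon 7 AAG (Lys): third position 2-fold.
Codon 8 GAG (Glu): third position 2-fold.
Four-fold degenerate third positions: 3.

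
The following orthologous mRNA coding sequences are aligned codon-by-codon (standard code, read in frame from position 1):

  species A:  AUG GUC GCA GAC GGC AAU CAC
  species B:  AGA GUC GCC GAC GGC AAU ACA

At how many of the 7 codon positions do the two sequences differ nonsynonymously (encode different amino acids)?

Codon 1: AUG Met / AGA Arg — nonsynonymous.
Codon 2: GUC Val / GUC Val — identical.
Codon 3: GCA Ala / GCC Ala — synonymous.
Codon 4: GAC Asp / GAC Asp — identical.
Codon 5: GGC Gly / GGC Gly — identical.
Codon 6: AAU Asn / AAU Asn — identical.
Codon 7: CAC His / ACA Thr — nonsynonymous.
Nonsynonymous differences: 2.

2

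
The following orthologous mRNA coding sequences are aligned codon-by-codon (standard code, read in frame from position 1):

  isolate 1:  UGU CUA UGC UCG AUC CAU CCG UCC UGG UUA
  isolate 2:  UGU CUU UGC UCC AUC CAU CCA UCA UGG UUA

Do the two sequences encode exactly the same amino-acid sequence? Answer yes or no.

Codon 1: UGU Cys / UGU Cys — identical.
Codon 2: CUA Leu / CUU Leu — synonymous.
Codon 3: UGC Cys / UGC Cys — identical.
Codon 4: UCG Ser / UCC Ser — synonymous.
Codon 5: AUC Ile / AUC Ile — identical.
Codon 6: CAU His / CAU His — identical.
Codon 7: CCG Pro / CCA Pro — synonymous.
Codon 8: UCC Ser / UCA Ser — synonymous.
Codon 9: UGG Trp / UGG Trp — identical.
Codon 10: UUA Leu / UUA Leu — identical.
Nonsynonymous differences: 0 → same protein.

yes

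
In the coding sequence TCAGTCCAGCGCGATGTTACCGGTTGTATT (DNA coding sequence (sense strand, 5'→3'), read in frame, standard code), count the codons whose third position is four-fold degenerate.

6

Codon 1 TCA (Ser): third position 4-fold.
Codon 2 GTC (Val): third position 4-fold.
Codon 3 CAG (Gln): third position 2-fold.
Codon 4 CGC (Arg): third position 4-fold.
Codon 5 GAT (Asp): third position 2-fold.
Codon 6 GTT (Val): third position 4-fold.
Codon 7 ACC (Thr): third position 4-fold.
Codon 8 GGT (Gly): third position 4-fold.
Codon 9 TGT (Cys): third position 2-fold.
Codon 10 ATT (Ile): third position 3-fold.
Four-fold degenerate third positions: 6.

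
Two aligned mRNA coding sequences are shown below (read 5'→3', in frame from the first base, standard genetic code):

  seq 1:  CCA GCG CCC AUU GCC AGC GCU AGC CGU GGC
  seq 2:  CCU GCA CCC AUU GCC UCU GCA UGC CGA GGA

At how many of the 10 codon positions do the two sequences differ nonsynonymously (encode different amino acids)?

Codon 1: CCA Pro / CCU Pro — synonymous.
Codon 2: GCG Ala / GCA Ala — synonymous.
Codon 3: CCC Pro / CCC Pro — identical.
Codon 4: AUU Ile / AUU Ile — identical.
Codon 5: GCC Ala / GCC Ala — identical.
Codon 6: AGC Ser / UCU Ser — synonymous.
Codon 7: GCU Ala / GCA Ala — synonymous.
Codon 8: AGC Ser / UGC Cys — nonsynonymous.
Codon 9: CGU Arg / CGA Arg — synonymous.
Codon 10: GGC Gly / GGA Gly — synonymous.
Nonsynonymous differences: 1.

1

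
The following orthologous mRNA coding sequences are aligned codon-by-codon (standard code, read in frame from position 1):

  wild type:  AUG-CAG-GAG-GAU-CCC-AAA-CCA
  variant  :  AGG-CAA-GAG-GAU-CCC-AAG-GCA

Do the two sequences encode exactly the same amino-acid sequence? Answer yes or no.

Codon 1: AUG Met / AGG Arg — nonsynonymous.
Codon 2: CAG Gln / CAA Gln — synonymous.
Codon 3: GAG Glu / GAG Glu — identical.
Codon 4: GAU Asp / GAU Asp — identical.
Codon 5: CCC Pro / CCC Pro — identical.
Codon 6: AAA Lys / AAG Lys — synonymous.
Codon 7: CCA Pro / GCA Ala — nonsynonymous.
Nonsynonymous differences: 2 → different protein.

no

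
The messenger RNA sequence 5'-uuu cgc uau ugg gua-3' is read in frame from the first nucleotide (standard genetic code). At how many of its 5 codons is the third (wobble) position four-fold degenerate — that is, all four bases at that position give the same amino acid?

2

Codon 1 UUU (Phe): third position 2-fold.
Codon 2 CGC (Arg): third position 4-fold.
Codon 3 UAU (Tyr): third position 2-fold.
Codon 4 UGG (Trp): third position 1-fold.
Codon 5 GUA (Val): third position 4-fold.
Four-fold degenerate third positions: 2.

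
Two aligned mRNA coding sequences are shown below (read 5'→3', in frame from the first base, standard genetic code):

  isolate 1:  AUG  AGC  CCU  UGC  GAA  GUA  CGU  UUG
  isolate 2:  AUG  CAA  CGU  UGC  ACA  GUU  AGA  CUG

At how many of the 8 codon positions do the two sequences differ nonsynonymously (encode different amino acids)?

Codon 1: AUG Met / AUG Met — identical.
Codon 2: AGC Ser / CAA Gln — nonsynonymous.
Codon 3: CCU Pro / CGU Arg — nonsynonymous.
Codon 4: UGC Cys / UGC Cys — identical.
Codon 5: GAA Glu / ACA Thr — nonsynonymous.
Codon 6: GUA Val / GUU Val — synonymous.
Codon 7: CGU Arg / AGA Arg — synonymous.
Codon 8: UUG Leu / CUG Leu — synonymous.
Nonsynonymous differences: 3.

3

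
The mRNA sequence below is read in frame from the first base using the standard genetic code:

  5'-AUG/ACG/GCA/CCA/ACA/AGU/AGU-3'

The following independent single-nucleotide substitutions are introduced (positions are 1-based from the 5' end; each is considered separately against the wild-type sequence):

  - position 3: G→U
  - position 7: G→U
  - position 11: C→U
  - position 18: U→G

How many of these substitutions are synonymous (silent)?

Codon 1: AUG (Met) → AUU (Ile) — missense.
Codon 3: GCA (Ala) → UCA (Ser) — missense.
Codon 4: CCA (Pro) → CUA (Leu) — missense.
Codon 6: AGU (Ser) → AGG (Arg) — missense.
Synonymous: 0 of 4.

0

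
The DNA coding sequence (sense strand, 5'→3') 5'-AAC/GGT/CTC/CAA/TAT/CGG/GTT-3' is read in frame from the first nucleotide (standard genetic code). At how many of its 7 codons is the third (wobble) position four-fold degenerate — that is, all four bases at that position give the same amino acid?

4

Codon 1 AAC (Asn): third position 2-fold.
Codon 2 GGT (Gly): third position 4-fold.
Codon 3 CTC (Leu): third position 4-fold.
Codon 4 CAA (Gln): third position 2-fold.
Codon 5 TAT (Tyr): third position 2-fold.
Codon 6 CGG (Arg): third position 4-fold.
Codon 7 GTT (Val): third position 4-fold.
Four-fold degenerate third positions: 4.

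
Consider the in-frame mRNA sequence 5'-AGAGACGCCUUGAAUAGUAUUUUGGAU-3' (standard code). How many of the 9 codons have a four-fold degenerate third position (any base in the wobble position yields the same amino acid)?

1

Codon 1 AGA (Arg): third position 2-fold.
Codon 2 GAC (Asp): third position 2-fold.
Codon 3 GCC (Ala): third position 4-fold.
Codon 4 UUG (Leu): third position 2-fold.
Codon 5 AAU (Asn): third position 2-fold.
Codon 6 AGU (Ser): third position 2-fold.
Codon 7 AUU (Ile): third position 3-fold.
Codon 8 UUG (Leu): third position 2-fold.
Codon 9 GAU (Asp): third position 2-fold.
Four-fold degenerate third positions: 1.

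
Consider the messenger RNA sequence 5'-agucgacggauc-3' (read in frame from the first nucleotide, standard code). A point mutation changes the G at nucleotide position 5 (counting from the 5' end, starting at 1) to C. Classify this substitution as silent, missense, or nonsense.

Position 5 falls in codon 2: CGA → Arg.
After the substitution the codon is CCA → Pro.
Arg ≠ Pro, so this is a missense mutation.

missense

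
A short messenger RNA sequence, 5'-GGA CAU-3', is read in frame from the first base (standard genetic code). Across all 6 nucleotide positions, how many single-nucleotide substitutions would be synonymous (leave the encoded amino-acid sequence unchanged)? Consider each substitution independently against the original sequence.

4

Codon 1 (GGA, Gly): 3 synonymous substitutions.
Codon 2 (CAU, His): 1 synonymous substitution.
Total: 3 + 1 = 4.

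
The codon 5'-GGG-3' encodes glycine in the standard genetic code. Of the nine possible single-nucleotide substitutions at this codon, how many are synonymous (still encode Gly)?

3

Position 1: none → 0 synonymous.
Position 2: none → 0 synonymous.
Position 3: GGU, GGC, GGA → 3 synonymous.
Total: 0 + 0 + 3 = 3.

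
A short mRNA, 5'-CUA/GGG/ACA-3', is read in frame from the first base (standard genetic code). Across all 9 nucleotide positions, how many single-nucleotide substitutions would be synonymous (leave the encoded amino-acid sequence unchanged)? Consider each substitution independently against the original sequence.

10

Codon 1 (CUA, Leu): 4 synonymous substitutions.
Codon 2 (GGG, Gly): 3 synonymous substitutions.
Codon 3 (ACA, Thr): 3 synonymous substitutions.
Total: 4 + 3 + 3 = 10.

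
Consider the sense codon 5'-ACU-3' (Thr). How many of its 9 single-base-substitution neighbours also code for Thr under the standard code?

Position 1: none → 0 synonymous.
Position 2: none → 0 synonymous.
Position 3: ACC, ACA, ACG → 3 synonymous.
Total: 0 + 0 + 3 = 3.

3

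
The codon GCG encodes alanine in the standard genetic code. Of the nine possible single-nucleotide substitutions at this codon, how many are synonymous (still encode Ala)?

Position 1: none → 0 synonymous.
Position 2: none → 0 synonymous.
Position 3: GCT, GCC, GCA → 3 synonymous.
Total: 0 + 0 + 3 = 3.

3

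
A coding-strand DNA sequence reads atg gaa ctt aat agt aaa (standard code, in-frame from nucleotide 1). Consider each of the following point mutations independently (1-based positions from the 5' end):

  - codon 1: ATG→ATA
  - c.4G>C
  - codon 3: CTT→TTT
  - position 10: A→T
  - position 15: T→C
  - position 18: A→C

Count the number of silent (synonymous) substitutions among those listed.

1

Codon 1: ATG (Met) → ATA (Ile) — missense.
Codon 2: GAA (Glu) → CAA (Gln) — missense.
Codon 3: CTT (Leu) → TTT (Phe) — missense.
Codon 4: AAT (Asn) → TAT (Tyr) — missense.
Codon 5: AGT (Ser) → AGC (Ser) — synonymous.
Codon 6: AAA (Lys) → AAC (Asn) — missense.
Synonymous: 1 of 6.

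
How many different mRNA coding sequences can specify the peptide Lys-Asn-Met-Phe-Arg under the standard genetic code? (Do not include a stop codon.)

48

Lys: 2 codons.
Asn: 2 codons.
Met: 1 codon.
Phe: 2 codons.
Arg: 6 codons.
2 × 2 × 1 × 2 × 6 = 48.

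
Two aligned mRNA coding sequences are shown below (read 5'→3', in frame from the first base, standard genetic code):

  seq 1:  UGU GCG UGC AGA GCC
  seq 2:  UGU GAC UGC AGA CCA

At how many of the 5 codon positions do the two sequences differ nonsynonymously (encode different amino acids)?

2

Codon 1: UGU Cys / UGU Cys — identical.
Codon 2: GCG Ala / GAC Asp — nonsynonymous.
Codon 3: UGC Cys / UGC Cys — identical.
Codon 4: AGA Arg / AGA Arg — identical.
Codon 5: GCC Ala / CCA Pro — nonsynonymous.
Nonsynonymous differences: 2.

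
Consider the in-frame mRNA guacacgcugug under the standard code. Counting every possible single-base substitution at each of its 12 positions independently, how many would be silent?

Codon 1 (GUA, Val): 3 synonymous substitutions.
Codon 2 (CAC, His): 1 synonymous substitution.
Codon 3 (GCU, Ala): 3 synonymous substitutions.
Codon 4 (GUG, Val): 3 synonymous substitutions.
Total: 3 + 1 + 3 + 3 = 10.

10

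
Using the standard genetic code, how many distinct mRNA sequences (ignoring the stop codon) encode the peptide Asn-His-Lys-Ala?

Asn: 2 codons.
His: 2 codons.
Lys: 2 codons.
Ala: 4 codons.
2 × 2 × 2 × 4 = 32.

32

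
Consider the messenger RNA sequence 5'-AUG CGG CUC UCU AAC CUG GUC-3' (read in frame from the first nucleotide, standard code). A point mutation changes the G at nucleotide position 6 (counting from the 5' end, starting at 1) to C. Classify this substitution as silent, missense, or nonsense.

silent

Position 6 falls in codon 2: CGG → Arg.
After the substitution the codon is CGC → Arg.
Both encode Arg, so the change is synonymous.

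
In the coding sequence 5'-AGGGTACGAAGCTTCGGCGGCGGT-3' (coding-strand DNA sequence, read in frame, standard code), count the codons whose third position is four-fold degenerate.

5

Codon 1 AGG (Arg): third position 2-fold.
Codon 2 GTA (Val): third position 4-fold.
Codon 3 CGA (Arg): third position 4-fold.
Codon 4 AGC (Ser): third position 2-fold.
Codon 5 TTC (Phe): third position 2-fold.
Codon 6 GGC (Gly): third position 4-fold.
Codon 7 GGC (Gly): third position 4-fold.
Codon 8 GGT (Gly): third position 4-fold.
Four-fold degenerate third positions: 5.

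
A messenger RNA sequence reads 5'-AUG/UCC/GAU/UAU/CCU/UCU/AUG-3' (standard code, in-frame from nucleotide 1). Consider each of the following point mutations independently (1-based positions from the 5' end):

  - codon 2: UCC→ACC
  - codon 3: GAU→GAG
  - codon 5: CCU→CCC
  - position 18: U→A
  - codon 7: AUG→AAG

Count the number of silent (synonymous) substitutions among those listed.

2

Codon 2: UCC (Ser) → ACC (Thr) — missense.
Codon 3: GAU (Asp) → GAG (Glu) — missense.
Codon 5: CCU (Pro) → CCC (Pro) — synonymous.
Codon 6: UCU (Ser) → UCA (Ser) — synonymous.
Codon 7: AUG (Met) → AAG (Lys) — missense.
Synonymous: 2 of 5.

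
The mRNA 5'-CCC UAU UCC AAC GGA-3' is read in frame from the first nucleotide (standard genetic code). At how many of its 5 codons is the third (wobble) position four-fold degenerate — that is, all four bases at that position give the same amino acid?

Codon 1 CCC (Pro): third position 4-fold.
Codon 2 UAU (Tyr): third position 2-fold.
Codon 3 UCC (Ser): third position 4-fold.
Codon 4 AAC (Asn): third position 2-fold.
Codon 5 GGA (Gly): third position 4-fold.
Four-fold degenerate third positions: 3.

3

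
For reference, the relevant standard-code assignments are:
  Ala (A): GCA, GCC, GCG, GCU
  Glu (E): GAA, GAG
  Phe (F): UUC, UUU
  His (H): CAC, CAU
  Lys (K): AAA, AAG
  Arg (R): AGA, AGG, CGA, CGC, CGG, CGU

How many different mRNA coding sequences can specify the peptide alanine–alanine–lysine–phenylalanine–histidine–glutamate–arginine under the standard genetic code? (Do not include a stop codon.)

Ala: 4 codons.
Ala: 4 codons.
Lys: 2 codons.
Phe: 2 codons.
His: 2 codons.
Glu: 2 codons.
Arg: 6 codons.
4 × 4 × 2 × 2 × 2 × 2 × 6 = 1536.

1536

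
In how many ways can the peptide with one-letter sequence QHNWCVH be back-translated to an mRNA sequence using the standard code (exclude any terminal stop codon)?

Gln: 2 codons.
His: 2 codons.
Asn: 2 codons.
Trp: 1 codon.
Cys: 2 codons.
Val: 4 codons.
His: 2 codons.
2 × 2 × 2 × 1 × 2 × 4 × 2 = 128.

128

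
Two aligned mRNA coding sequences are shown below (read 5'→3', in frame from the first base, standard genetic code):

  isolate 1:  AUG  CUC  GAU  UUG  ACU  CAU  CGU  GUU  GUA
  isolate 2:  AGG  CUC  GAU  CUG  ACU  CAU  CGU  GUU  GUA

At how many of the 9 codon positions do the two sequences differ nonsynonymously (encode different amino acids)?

1

Codon 1: AUG Met / AGG Arg — nonsynonymous.
Codon 2: CUC Leu / CUC Leu — identical.
Codon 3: GAU Asp / GAU Asp — identical.
Codon 4: UUG Leu / CUG Leu — synonymous.
Codon 5: ACU Thr / ACU Thr — identical.
Codon 6: CAU His / CAU His — identical.
Codon 7: CGU Arg / CGU Arg — identical.
Codon 8: GUU Val / GUU Val — identical.
Codon 9: GUA Val / GUA Val — identical.
Nonsynonymous differences: 1.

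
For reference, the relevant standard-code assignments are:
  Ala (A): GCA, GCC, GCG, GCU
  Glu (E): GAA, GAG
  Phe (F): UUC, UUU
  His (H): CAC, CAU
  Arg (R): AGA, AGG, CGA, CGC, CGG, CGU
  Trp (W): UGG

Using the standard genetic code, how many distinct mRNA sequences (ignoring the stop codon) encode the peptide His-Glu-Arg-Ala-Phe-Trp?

His: 2 codons.
Glu: 2 codons.
Arg: 6 codons.
Ala: 4 codons.
Phe: 2 codons.
Trp: 1 codon.
2 × 2 × 6 × 4 × 2 × 1 = 192.

192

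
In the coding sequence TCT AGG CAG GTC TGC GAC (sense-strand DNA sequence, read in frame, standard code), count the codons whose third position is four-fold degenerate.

Codon 1 TCT (Ser): third position 4-fold.
Codon 2 AGG (Arg): third position 2-fold.
Codon 3 CAG (Gln): third position 2-fold.
Codon 4 GTC (Val): third position 4-fold.
Codon 5 TGC (Cys): third position 2-fold.
Codon 6 GAC (Asp): third position 2-fold.
Four-fold degenerate third positions: 2.

2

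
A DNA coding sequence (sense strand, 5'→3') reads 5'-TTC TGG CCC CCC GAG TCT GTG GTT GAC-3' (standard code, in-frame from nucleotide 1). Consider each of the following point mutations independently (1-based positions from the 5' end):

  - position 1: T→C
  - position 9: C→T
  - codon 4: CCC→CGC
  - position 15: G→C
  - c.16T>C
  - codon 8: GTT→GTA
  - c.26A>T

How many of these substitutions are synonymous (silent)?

Codon 1: TTC (Phe) → CTC (Leu) — missense.
Codon 3: CCC (Pro) → CCT (Pro) — synonymous.
Codon 4: CCC (Pro) → CGC (Arg) — missense.
Codon 5: GAG (Glu) → GAC (Asp) — missense.
Codon 6: TCT (Ser) → CCT (Pro) — missense.
Codon 8: GTT (Val) → GTA (Val) — synonymous.
Codon 9: GAC (Asp) → GTC (Val) — missense.
Synonymous: 2 of 7.

2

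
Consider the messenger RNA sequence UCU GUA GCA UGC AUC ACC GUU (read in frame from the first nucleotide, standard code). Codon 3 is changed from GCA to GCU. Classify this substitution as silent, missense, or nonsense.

Position 9 falls in codon 3: GCA → Ala.
After the substitution the codon is GCU → Ala.
Both encode Ala, so the change is synonymous.

silent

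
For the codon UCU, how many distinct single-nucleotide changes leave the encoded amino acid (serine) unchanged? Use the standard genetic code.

Position 1: none → 0 synonymous.
Position 2: none → 0 synonymous.
Position 3: UCC, UCA, UCG → 3 synonymous.
Total: 0 + 0 + 3 = 3.

3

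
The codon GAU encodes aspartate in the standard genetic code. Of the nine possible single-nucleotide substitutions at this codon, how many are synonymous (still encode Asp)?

1

Position 1: none → 0 synonymous.
Position 2: none → 0 synonymous.
Position 3: GAC → 1 synonymous.
Total: 0 + 0 + 1 = 1.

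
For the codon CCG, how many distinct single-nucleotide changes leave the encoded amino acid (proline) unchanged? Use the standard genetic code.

Position 1: none → 0 synonymous.
Position 2: none → 0 synonymous.
Position 3: CCU, CCC, CCA → 3 synonymous.
Total: 0 + 0 + 3 = 3.

3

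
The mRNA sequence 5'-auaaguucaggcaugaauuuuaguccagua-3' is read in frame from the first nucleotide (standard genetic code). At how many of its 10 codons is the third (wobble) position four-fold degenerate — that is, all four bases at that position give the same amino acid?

4

Codon 1 AUA (Ile): third position 3-fold.
Codon 2 AGU (Ser): third position 2-fold.
Codon 3 UCA (Ser): third position 4-fold.
Codon 4 GGC (Gly): third position 4-fold.
Codon 5 AUG (Met): third position 1-fold.
Codon 6 AAU (Asn): third position 2-fold.
Codon 7 UUU (Phe): third position 2-fold.
Codon 8 AGU (Ser): third position 2-fold.
Codon 9 CCA (Pro): third position 4-fold.
Codon 10 GUA (Val): third position 4-fold.
Four-fold degenerate third positions: 4.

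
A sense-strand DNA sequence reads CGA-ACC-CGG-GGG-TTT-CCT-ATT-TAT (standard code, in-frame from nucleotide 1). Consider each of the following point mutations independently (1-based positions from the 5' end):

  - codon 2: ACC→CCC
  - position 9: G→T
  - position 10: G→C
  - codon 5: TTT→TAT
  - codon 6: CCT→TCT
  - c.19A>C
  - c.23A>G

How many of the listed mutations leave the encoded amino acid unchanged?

1

Codon 2: ACC (Thr) → CCC (Pro) — missense.
Codon 3: CGG (Arg) → CGT (Arg) — synonymous.
Codon 4: GGG (Gly) → CGG (Arg) — missense.
Codon 5: TTT (Phe) → TAT (Tyr) — missense.
Codon 6: CCT (Pro) → TCT (Ser) — missense.
Codon 7: ATT (Ile) → CTT (Leu) — missense.
Codon 8: TAT (Tyr) → TGT (Cys) — missense.
Synonymous: 1 of 7.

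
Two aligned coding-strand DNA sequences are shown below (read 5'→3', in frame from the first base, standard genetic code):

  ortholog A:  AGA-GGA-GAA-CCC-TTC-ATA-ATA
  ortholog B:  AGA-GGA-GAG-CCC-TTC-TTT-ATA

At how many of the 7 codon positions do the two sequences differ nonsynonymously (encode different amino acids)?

1

Codon 1: AGA Arg / AGA Arg — identical.
Codon 2: GGA Gly / GGA Gly — identical.
Codon 3: GAA Glu / GAG Glu — synonymous.
Codon 4: CCC Pro / CCC Pro — identical.
Codon 5: TTC Phe / TTC Phe — identical.
Codon 6: ATA Ile / TTT Phe — nonsynonymous.
Codon 7: ATA Ile / ATA Ile — identical.
Nonsynonymous differences: 1.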